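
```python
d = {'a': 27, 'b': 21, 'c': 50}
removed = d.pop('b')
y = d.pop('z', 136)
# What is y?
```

After line 1: d = {'a': 27, 'b': 21, 'c': 50}
After line 2 (pop 'b' returns 21): d = {'a': 27, 'c': 50}, removed = 21
After line 3 (pop 'z' missing, returns default 136): d = {'a': 27, 'c': 50}, y = 136

136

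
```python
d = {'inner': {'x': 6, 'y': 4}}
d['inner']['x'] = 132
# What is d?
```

After line 1: d = {'inner': {'x': 6, 'y': 4}}
After line 2 (inner x overwritten): d = {'inner': {'x': 132, 'y': 4}}

{'inner': {'x': 132, 'y': 4}}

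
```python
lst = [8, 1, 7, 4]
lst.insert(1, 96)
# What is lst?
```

[8, 96, 1, 7, 4]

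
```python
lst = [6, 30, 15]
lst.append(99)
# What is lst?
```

[6, 30, 15, 99]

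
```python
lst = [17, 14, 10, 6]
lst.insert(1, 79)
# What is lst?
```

[17, 79, 14, 10, 6]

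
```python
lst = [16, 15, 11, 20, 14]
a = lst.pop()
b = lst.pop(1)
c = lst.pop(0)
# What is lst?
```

After line 1: lst = [16, 15, 11, 20, 14]
After line 2 (pop() -> a = 14): lst = [16, 15, 11, 20]
After line 3 (pop(1) -> b = 15): lst = [16, 11, 20]
After line 4 (pop(0) -> c = 16): lst = [11, 20]

[11, 20]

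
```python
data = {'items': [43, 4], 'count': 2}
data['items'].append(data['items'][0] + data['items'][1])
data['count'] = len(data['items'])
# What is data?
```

After line 1: data = {'items': [43, 4], 'count': 2}
After line 2 (append 43 + 4 = 47): data = {'items': [43, 4, 47], 'count': 2}
After line 3 (count = len(items) = 3): data = {'items': [43, 4, 47], 'count': 3}

{'items': [43, 4, 47], 'count': 3}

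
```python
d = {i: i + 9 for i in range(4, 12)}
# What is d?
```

{4: 13, 5: 14, 6: 15, 7: 16, 8: 17, 9: 18, 10: 19, 11: 20}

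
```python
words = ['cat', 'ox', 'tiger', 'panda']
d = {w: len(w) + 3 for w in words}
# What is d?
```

{'cat': 6, 'ox': 5, 'tiger': 8, 'panda': 8}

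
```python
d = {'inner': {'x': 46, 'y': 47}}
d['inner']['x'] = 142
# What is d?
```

After line 1: d = {'inner': {'x': 46, 'y': 47}}
After line 2 (inner x overwritten): d = {'inner': {'x': 142, 'y': 47}}

{'inner': {'x': 142, 'y': 47}}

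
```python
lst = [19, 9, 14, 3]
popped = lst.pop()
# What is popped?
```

3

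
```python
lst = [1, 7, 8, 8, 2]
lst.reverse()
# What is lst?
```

[2, 8, 8, 7, 1]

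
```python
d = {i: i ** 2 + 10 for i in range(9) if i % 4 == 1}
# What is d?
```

{1: 11, 5: 35}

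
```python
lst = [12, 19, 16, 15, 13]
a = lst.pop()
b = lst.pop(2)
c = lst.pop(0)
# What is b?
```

After line 1: lst = [12, 19, 16, 15, 13]
After line 2 (pop() -> a = 13): lst = [12, 19, 16, 15]
After line 3 (pop(2) -> b = 16): lst = [12, 19, 15]
After line 4 (pop(0) -> c = 12): lst = [19, 15]

16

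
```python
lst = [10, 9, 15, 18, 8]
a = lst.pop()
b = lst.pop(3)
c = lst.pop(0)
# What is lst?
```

After line 1: lst = [10, 9, 15, 18, 8]
After line 2 (pop() -> a = 8): lst = [10, 9, 15, 18]
After line 3 (pop(3) -> b = 18): lst = [10, 9, 15]
After line 4 (pop(0) -> c = 10): lst = [9, 15]

[9, 15]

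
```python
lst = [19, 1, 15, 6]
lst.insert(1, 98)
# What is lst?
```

[19, 98, 1, 15, 6]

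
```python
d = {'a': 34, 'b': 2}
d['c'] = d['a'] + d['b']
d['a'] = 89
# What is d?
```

After line 1: d = {'a': 34, 'b': 2}
After line 2 (d['c'] = 34 + 2): d = {'a': 34, 'b': 2, 'c': 36}
After line 3: d = {'a': 89, 'b': 2, 'c': 36}

{'a': 89, 'b': 2, 'c': 36}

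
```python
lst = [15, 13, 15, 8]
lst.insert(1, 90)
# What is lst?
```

[15, 90, 13, 15, 8]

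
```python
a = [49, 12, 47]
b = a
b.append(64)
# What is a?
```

After line 1: a = [49, 12, 47]
After line 2 (b = a is an alias, same object): a = [49, 12, 47], b = [49, 12, 47]
After line 3 (b.append mutates the shared list): a = [49, 12, 47, 64], b = [49, 12, 47, 64]

[49, 12, 47, 64]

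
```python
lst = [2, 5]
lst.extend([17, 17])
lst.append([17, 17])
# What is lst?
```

After line 1: lst = [2, 5]
After line 2 (extend unpacks [17, 17]): lst = [2, 5, 17, 17]
After line 3 (append adds [17, 17] as single element): lst = [2, 5, 17, 17, [17, 17]]

[2, 5, 17, 17, [17, 17]]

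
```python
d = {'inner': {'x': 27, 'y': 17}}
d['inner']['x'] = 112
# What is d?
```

After line 1: d = {'inner': {'x': 27, 'y': 17}}
After line 2 (inner x overwritten): d = {'inner': {'x': 112, 'y': 17}}

{'inner': {'x': 112, 'y': 17}}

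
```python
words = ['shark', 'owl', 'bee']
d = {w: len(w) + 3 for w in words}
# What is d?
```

{'shark': 8, 'owl': 6, 'bee': 6}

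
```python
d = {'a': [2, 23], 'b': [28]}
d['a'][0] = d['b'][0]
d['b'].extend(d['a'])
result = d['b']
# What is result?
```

After line 1: d = {'a': [2, 23], 'b': [28]}
After line 2 (a[0] = b[0] = 28): d = {'a': [28, 23], 'b': [28]}
After line 3 (b.extend(a) appends [28, 23]): d = {'a': [28, 23], 'b': [28, 28, 23]}
After line 4: result = d['b'] = [28, 28, 23]

[28, 28, 23]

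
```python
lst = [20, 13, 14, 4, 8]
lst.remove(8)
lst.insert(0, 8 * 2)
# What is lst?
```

After line 1: lst = [20, 13, 14, 4, 8]
After line 2 (remove first 8): lst = [20, 13, 14, 4]
After line 3 (insert 16 at index 0): lst = [16, 20, 13, 14, 4]

[16, 20, 13, 14, 4]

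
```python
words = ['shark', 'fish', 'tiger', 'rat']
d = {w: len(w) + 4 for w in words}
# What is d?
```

{'shark': 9, 'fish': 8, 'tiger': 9, 'rat': 7}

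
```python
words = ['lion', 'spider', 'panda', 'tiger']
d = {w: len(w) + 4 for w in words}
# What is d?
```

{'lion': 8, 'spider': 10, 'panda': 9, 'tiger': 9}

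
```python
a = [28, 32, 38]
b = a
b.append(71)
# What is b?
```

After line 1: a = [28, 32, 38]
After line 2 (b = a is an alias, same object): a = [28, 32, 38], b = [28, 32, 38]
After line 3 (b.append mutates the shared list): a = [28, 32, 38, 71], b = [28, 32, 38, 71]

[28, 32, 38, 71]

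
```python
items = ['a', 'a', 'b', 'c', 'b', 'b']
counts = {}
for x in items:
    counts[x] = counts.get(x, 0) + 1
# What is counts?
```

Initial: counts = {}, items = ['a', 'a', 'b', 'c', 'b', 'b']
See 'a': counts = {'a': 1}
See 'a': counts = {'a': 2}
See 'b': counts = {'a': 2, 'b': 1}
See 'c': counts = {'a': 2, 'b': 1, 'c': 1}
See 'b': counts = {'a': 2, 'b': 2, 'c': 1}
See 'b': counts = {'a': 2, 'b': 3, 'c': 1}

{'a': 2, 'b': 3, 'c': 1}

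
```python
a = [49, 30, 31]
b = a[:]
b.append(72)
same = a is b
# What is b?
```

After line 1: a = [49, 30, 31]
After line 2 (b = a[:] is a shallow copy, new object): a = [49, 30, 31], b = [49, 30, 31]
After line 3 (append only mutates b): a = [49, 30, 31], b = [49, 30, 31, 72]
After line 4 (same = a is b; different objects -> False): same = False

[49, 30, 31, 72]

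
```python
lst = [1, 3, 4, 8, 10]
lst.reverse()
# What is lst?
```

[10, 8, 4, 3, 1]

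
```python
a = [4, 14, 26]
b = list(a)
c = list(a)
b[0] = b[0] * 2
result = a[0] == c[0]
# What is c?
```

After line 1: a = [4, 14, 26]
After line 2 (b = list(a), copy): a = [4, 14, 26], b = [4, 14, 26]
After line 3 (c = list(a) is a copy, new object): c = [4, 14, 26]
After line 4 (b[0] = 4 * 2 = 8; only b mutates (copy)): a = [4, 14, 26], b = [8, 14, 26], c = [4, 14, 26]
After line 5 (a[0] = 4, c[0] = 4; result = True)

[4, 14, 26]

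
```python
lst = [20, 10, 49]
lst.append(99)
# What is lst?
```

[20, 10, 49, 99]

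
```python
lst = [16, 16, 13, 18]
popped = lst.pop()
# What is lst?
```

[16, 16, 13]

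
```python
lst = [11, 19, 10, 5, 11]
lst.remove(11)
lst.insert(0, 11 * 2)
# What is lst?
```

After line 1: lst = [11, 19, 10, 5, 11]
After line 2 (remove first 11): lst = [19, 10, 5, 11]
After line 3 (insert 22 at index 0): lst = [22, 19, 10, 5, 11]

[22, 19, 10, 5, 11]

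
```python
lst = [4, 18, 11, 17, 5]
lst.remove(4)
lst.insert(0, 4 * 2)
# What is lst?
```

After line 1: lst = [4, 18, 11, 17, 5]
After line 2 (remove first 4): lst = [18, 11, 17, 5]
After line 3 (insert 8 at index 0): lst = [8, 18, 11, 17, 5]

[8, 18, 11, 17, 5]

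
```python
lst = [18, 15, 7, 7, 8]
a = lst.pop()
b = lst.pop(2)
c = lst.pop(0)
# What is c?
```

After line 1: lst = [18, 15, 7, 7, 8]
After line 2 (pop() -> a = 8): lst = [18, 15, 7, 7]
After line 3 (pop(2) -> b = 7): lst = [18, 15, 7]
After line 4 (pop(0) -> c = 18): lst = [15, 7]

18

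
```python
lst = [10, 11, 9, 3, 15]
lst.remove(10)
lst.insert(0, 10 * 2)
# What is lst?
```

After line 1: lst = [10, 11, 9, 3, 15]
After line 2 (remove first 10): lst = [11, 9, 3, 15]
After line 3 (insert 20 at index 0): lst = [20, 11, 9, 3, 15]

[20, 11, 9, 3, 15]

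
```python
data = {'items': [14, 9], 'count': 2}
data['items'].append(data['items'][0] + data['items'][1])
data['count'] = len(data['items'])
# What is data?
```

After line 1: data = {'items': [14, 9], 'count': 2}
After line 2 (append 14 + 9 = 23): data = {'items': [14, 9, 23], 'count': 2}
After line 3 (count = len(items) = 3): data = {'items': [14, 9, 23], 'count': 3}

{'items': [14, 9, 23], 'count': 3}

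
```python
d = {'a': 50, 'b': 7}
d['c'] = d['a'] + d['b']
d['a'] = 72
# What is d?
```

After line 1: d = {'a': 50, 'b': 7}
After line 2 (d['c'] = 50 + 7): d = {'a': 50, 'b': 7, 'c': 57}
After line 3: d = {'a': 72, 'b': 7, 'c': 57}

{'a': 72, 'b': 7, 'c': 57}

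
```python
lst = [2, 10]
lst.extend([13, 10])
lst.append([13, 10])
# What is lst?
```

After line 1: lst = [2, 10]
After line 2 (extend unpacks [13, 10]): lst = [2, 10, 13, 10]
After line 3 (append adds [13, 10] as single element): lst = [2, 10, 13, 10, [13, 10]]

[2, 10, 13, 10, [13, 10]]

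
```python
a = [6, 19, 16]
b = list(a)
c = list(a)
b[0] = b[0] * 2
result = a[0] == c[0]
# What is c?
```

After line 1: a = [6, 19, 16]
After line 2 (b = list(a), copy): a = [6, 19, 16], b = [6, 19, 16]
After line 3 (c = list(a) is a copy, new object): c = [6, 19, 16]
After line 4 (b[0] = 6 * 2 = 12; only b mutates (copy)): a = [6, 19, 16], b = [12, 19, 16], c = [6, 19, 16]
After line 5 (a[0] = 6, c[0] = 6; result = True)

[6, 19, 16]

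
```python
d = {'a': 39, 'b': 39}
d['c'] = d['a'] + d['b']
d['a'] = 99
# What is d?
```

After line 1: d = {'a': 39, 'b': 39}
After line 2 (d['c'] = 39 + 39): d = {'a': 39, 'b': 39, 'c': 78}
After line 3: d = {'a': 99, 'b': 39, 'c': 78}

{'a': 99, 'b': 39, 'c': 78}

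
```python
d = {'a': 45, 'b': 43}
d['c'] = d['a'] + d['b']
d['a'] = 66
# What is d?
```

After line 1: d = {'a': 45, 'b': 43}
After line 2 (d['c'] = 45 + 43): d = {'a': 45, 'b': 43, 'c': 88}
After line 3: d = {'a': 66, 'b': 43, 'c': 88}

{'a': 66, 'b': 43, 'c': 88}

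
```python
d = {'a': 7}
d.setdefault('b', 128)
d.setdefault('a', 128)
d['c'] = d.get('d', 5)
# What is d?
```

After line 1: d = {'a': 7}
After line 2 (setdefault adds 'b'=128): d = {'a': 7, 'b': 128}
After line 3 (setdefault 'a' no-op, already exists): d = {'a': 7, 'b': 128}
After line 4 (get('d', 5) returns default since 'd' not in d): d = {'a': 7, 'b': 128, 'c': 5}

{'a': 7, 'b': 128, 'c': 5}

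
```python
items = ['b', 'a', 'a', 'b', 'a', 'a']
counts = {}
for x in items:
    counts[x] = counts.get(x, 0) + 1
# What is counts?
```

Initial: counts = {}, items = ['b', 'a', 'a', 'b', 'a', 'a']
See 'b': counts = {'b': 1}
See 'a': counts = {'b': 1, 'a': 1}
See 'a': counts = {'b': 1, 'a': 2}
See 'b': counts = {'b': 2, 'a': 2}
See 'a': counts = {'b': 2, 'a': 3}
See 'a': counts = {'b': 2, 'a': 4}

{'b': 2, 'a': 4}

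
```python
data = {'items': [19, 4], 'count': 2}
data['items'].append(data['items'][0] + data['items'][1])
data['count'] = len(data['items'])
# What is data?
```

After line 1: data = {'items': [19, 4], 'count': 2}
After line 2 (append 19 + 4 = 23): data = {'items': [19, 4, 23], 'count': 2}
After line 3 (count = len(items) = 3): data = {'items': [19, 4, 23], 'count': 3}

{'items': [19, 4, 23], 'count': 3}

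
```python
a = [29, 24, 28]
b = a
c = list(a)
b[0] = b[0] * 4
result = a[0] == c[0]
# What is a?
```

After line 1: a = [29, 24, 28]
After line 2 (b = a, alias): a = [29, 24, 28], b = [29, 24, 28]
After line 3 (c = list(a) is a copy, new object): c = [29, 24, 28]
After line 4 (b[0] = 29 * 4 = 116; mutates shared a/b): a = b = [116, 24, 28], c = [29, 24, 28]
After line 5 (a[0] = 116, c[0] = 29; result = False)

[116, 24, 28]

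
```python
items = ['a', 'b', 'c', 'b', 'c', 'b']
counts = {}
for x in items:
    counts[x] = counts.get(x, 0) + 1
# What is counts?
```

Initial: counts = {}, items = ['a', 'b', 'c', 'b', 'c', 'b']
See 'a': counts = {'a': 1}
See 'b': counts = {'a': 1, 'b': 1}
See 'c': counts = {'a': 1, 'b': 1, 'c': 1}
See 'b': counts = {'a': 1, 'b': 2, 'c': 1}
See 'c': counts = {'a': 1, 'b': 2, 'c': 2}
See 'b': counts = {'a': 1, 'b': 3, 'c': 2}

{'a': 1, 'b': 3, 'c': 2}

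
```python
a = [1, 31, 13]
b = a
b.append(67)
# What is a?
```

After line 1: a = [1, 31, 13]
After line 2 (b = a is an alias, same object): a = [1, 31, 13], b = [1, 31, 13]
After line 3 (b.append mutates the shared list): a = [1, 31, 13, 67], b = [1, 31, 13, 67]

[1, 31, 13, 67]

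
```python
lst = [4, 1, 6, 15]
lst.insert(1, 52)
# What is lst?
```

[4, 52, 1, 6, 15]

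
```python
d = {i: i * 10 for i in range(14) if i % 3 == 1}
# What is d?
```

{1: 10, 4: 40, 7: 70, 10: 100, 13: 130}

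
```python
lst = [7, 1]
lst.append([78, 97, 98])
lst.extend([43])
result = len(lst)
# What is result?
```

After line 1: lst = [7, 1]
After line 2 (append adds [78, 97, 98] as single element): lst = [7, 1, [78, 97, 98]]
After line 3 (extend unpacks [43], adds 43): lst = [7, 1, [78, 97, 98], 43]
After line 4: result = len(lst) = 4

4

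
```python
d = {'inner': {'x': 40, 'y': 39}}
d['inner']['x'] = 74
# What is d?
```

After line 1: d = {'inner': {'x': 40, 'y': 39}}
After line 2 (inner x overwritten): d = {'inner': {'x': 74, 'y': 39}}

{'inner': {'x': 74, 'y': 39}}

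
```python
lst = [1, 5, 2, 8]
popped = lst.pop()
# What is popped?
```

8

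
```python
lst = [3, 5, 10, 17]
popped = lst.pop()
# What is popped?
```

17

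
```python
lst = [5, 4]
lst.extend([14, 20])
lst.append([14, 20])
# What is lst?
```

After line 1: lst = [5, 4]
After line 2 (extend unpacks [14, 20]): lst = [5, 4, 14, 20]
After line 3 (append adds [14, 20] as single element): lst = [5, 4, 14, 20, [14, 20]]

[5, 4, 14, 20, [14, 20]]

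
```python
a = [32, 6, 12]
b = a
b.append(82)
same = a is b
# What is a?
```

After line 1: a = [32, 6, 12]
After line 2 (b = a is an alias, same object): a = [32, 6, 12], b = [32, 6, 12]
After line 3 (b.append mutates the shared list): a = [32, 6, 12, 82], b = [32, 6, 12, 82]
After line 4 (same = a is b; same object -> True): same = True

[32, 6, 12, 82]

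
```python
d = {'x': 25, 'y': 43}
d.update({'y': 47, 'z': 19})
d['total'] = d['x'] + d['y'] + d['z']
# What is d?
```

After line 1: d = {'x': 25, 'y': 43}
After line 2 (y overwritten, z added): d = {'x': 25, 'y': 47, 'z': 19}
After line 3 (total = 25 + 47 + 19 = 91): d = {'x': 25, 'y': 47, 'z': 19, 'total': 91}

{'x': 25, 'y': 47, 'z': 19, 'total': 91}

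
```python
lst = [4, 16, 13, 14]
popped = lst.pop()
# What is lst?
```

[4, 16, 13]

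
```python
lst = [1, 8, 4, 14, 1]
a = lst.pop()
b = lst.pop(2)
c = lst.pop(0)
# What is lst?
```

After line 1: lst = [1, 8, 4, 14, 1]
After line 2 (pop() -> a = 1): lst = [1, 8, 4, 14]
After line 3 (pop(2) -> b = 4): lst = [1, 8, 14]
After line 4 (pop(0) -> c = 1): lst = [8, 14]

[8, 14]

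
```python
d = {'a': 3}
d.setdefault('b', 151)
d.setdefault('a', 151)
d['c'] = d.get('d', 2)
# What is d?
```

After line 1: d = {'a': 3}
After line 2 (setdefault adds 'b'=151): d = {'a': 3, 'b': 151}
After line 3 (setdefault 'a' no-op, already exists): d = {'a': 3, 'b': 151}
After line 4 (get('d', 2) returns default since 'd' not in d): d = {'a': 3, 'b': 151, 'c': 2}

{'a': 3, 'b': 151, 'c': 2}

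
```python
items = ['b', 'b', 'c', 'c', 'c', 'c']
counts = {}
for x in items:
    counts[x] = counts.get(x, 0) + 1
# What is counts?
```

Initial: counts = {}, items = ['b', 'b', 'c', 'c', 'c', 'c']
See 'b': counts = {'b': 1}
See 'b': counts = {'b': 2}
See 'c': counts = {'b': 2, 'c': 1}
See 'c': counts = {'b': 2, 'c': 2}
See 'c': counts = {'b': 2, 'c': 3}
See 'c': counts = {'b': 2, 'c': 4}

{'b': 2, 'c': 4}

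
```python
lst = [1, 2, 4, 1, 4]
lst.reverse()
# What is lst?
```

[4, 1, 4, 2, 1]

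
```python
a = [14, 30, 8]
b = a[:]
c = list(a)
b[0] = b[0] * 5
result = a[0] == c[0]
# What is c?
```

After line 1: a = [14, 30, 8]
After line 2 (b = a[:], copy): a = [14, 30, 8], b = [14, 30, 8]
After line 3 (c = list(a) is a copy, new object): c = [14, 30, 8]
After line 4 (b[0] = 14 * 5 = 70; only b mutates (copy)): a = [14, 30, 8], b = [70, 30, 8], c = [14, 30, 8]
After line 5 (a[0] = 14, c[0] = 14; result = True)

[14, 30, 8]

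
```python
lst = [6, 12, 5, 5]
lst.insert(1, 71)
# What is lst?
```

[6, 71, 12, 5, 5]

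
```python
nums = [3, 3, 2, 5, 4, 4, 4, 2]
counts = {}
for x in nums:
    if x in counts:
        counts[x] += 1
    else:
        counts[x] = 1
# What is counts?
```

Initial: counts = {}, nums = [3, 3, 2, 5, 4, 4, 4, 2]
See 3: counts = {3: 1}
See 3: counts = {3: 2}
See 2: counts = {3: 2, 2: 1}
See 5: counts = {3: 2, 2: 1, 5: 1}
See 4: counts = {3: 2, 2: 1, 5: 1, 4: 1}
See 4: counts = {3: 2, 2: 1, 5: 1, 4: 2}
See 4: counts = {3: 2, 2: 1, 5: 1, 4: 3}
See 2: counts = {3: 2, 2: 2, 5: 1, 4: 3}

{3: 2, 2: 2, 5: 1, 4: 3}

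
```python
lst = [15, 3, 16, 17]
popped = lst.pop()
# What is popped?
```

17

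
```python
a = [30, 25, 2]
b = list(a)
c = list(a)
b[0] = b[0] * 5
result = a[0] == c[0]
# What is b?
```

After line 1: a = [30, 25, 2]
After line 2 (b = list(a), copy): a = [30, 25, 2], b = [30, 25, 2]
After line 3 (c = list(a) is a copy, new object): c = [30, 25, 2]
After line 4 (b[0] = 30 * 5 = 150; only b mutates (copy)): a = [30, 25, 2], b = [150, 25, 2], c = [30, 25, 2]
After line 5 (a[0] = 30, c[0] = 30; result = True)

[150, 25, 2]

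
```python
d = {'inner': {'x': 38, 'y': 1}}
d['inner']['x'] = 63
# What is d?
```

After line 1: d = {'inner': {'x': 38, 'y': 1}}
After line 2 (inner x overwritten): d = {'inner': {'x': 63, 'y': 1}}

{'inner': {'x': 63, 'y': 1}}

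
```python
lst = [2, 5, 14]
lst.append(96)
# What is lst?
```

[2, 5, 14, 96]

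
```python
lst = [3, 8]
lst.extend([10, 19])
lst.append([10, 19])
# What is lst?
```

After line 1: lst = [3, 8]
After line 2 (extend unpacks [10, 19]): lst = [3, 8, 10, 19]
After line 3 (append adds [10, 19] as single element): lst = [3, 8, 10, 19, [10, 19]]

[3, 8, 10, 19, [10, 19]]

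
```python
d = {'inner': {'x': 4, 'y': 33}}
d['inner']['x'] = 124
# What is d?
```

After line 1: d = {'inner': {'x': 4, 'y': 33}}
After line 2 (inner x overwritten): d = {'inner': {'x': 124, 'y': 33}}

{'inner': {'x': 124, 'y': 33}}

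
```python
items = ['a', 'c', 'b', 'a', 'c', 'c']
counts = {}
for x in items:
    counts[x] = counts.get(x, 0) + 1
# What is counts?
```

Initial: counts = {}, items = ['a', 'c', 'b', 'a', 'c', 'c']
See 'a': counts = {'a': 1}
See 'c': counts = {'a': 1, 'c': 1}
See 'b': counts = {'a': 1, 'c': 1, 'b': 1}
See 'a': counts = {'a': 2, 'c': 1, 'b': 1}
See 'c': counts = {'a': 2, 'c': 2, 'b': 1}
See 'c': counts = {'a': 2, 'c': 3, 'b': 1}

{'a': 2, 'c': 3, 'b': 1}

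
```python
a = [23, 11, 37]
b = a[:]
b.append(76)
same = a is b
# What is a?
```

After line 1: a = [23, 11, 37]
After line 2 (b = a[:] is a shallow copy, new object): a = [23, 11, 37], b = [23, 11, 37]
After line 3 (append only mutates b): a = [23, 11, 37], b = [23, 11, 37, 76]
After line 4 (same = a is b; different objects -> False): same = False

[23, 11, 37]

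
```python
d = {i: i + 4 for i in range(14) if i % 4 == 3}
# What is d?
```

{3: 7, 7: 11, 11: 15}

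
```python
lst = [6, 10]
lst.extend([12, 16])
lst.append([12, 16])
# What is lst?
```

After line 1: lst = [6, 10]
After line 2 (extend unpacks [12, 16]): lst = [6, 10, 12, 16]
After line 3 (append adds [12, 16] as single element): lst = [6, 10, 12, 16, [12, 16]]

[6, 10, 12, 16, [12, 16]]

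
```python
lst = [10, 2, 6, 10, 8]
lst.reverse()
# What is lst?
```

[8, 10, 6, 2, 10]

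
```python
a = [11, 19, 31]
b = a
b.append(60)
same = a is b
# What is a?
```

After line 1: a = [11, 19, 31]
After line 2 (b = a is an alias, same object): a = [11, 19, 31], b = [11, 19, 31]
After line 3 (b.append mutates the shared list): a = [11, 19, 31, 60], b = [11, 19, 31, 60]
After line 4 (same = a is b; same object -> True): same = True

[11, 19, 31, 60]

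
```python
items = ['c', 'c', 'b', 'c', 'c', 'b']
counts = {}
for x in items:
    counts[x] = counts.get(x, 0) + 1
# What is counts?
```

Initial: counts = {}, items = ['c', 'c', 'b', 'c', 'c', 'b']
See 'c': counts = {'c': 1}
See 'c': counts = {'c': 2}
See 'b': counts = {'c': 2, 'b': 1}
See 'c': counts = {'c': 3, 'b': 1}
See 'c': counts = {'c': 4, 'b': 1}
See 'b': counts = {'c': 4, 'b': 2}

{'c': 4, 'b': 2}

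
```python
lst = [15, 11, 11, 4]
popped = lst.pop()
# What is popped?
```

4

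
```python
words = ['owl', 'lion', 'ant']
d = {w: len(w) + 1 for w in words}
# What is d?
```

{'owl': 4, 'lion': 5, 'ant': 4}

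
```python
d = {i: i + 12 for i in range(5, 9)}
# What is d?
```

{5: 17, 6: 18, 7: 19, 8: 20}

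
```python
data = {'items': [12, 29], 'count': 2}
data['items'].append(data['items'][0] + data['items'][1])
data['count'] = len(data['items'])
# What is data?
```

After line 1: data = {'items': [12, 29], 'count': 2}
After line 2 (append 12 + 29 = 41): data = {'items': [12, 29, 41], 'count': 2}
After line 3 (count = len(items) = 3): data = {'items': [12, 29, 41], 'count': 3}

{'items': [12, 29, 41], 'count': 3}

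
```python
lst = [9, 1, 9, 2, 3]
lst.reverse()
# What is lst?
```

[3, 2, 9, 1, 9]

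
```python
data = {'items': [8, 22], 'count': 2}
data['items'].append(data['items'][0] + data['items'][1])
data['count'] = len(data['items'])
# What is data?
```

After line 1: data = {'items': [8, 22], 'count': 2}
After line 2 (append 8 + 22 = 30): data = {'items': [8, 22, 30], 'count': 2}
After line 3 (count = len(items) = 3): data = {'items': [8, 22, 30], 'count': 3}

{'items': [8, 22, 30], 'count': 3}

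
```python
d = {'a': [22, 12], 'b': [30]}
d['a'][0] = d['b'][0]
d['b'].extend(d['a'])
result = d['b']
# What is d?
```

After line 1: d = {'a': [22, 12], 'b': [30]}
After line 2 (a[0] = b[0] = 30): d = {'a': [30, 12], 'b': [30]}
After line 3 (b.extend(a) appends [30, 12]): d = {'a': [30, 12], 'b': [30, 30, 12]}
After line 4: result = d['b'] = [30, 30, 12]

{'a': [30, 12], 'b': [30, 30, 12]}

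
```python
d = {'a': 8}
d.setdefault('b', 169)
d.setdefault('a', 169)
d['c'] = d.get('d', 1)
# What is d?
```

After line 1: d = {'a': 8}
After line 2 (setdefault adds 'b'=169): d = {'a': 8, 'b': 169}
After line 3 (setdefault 'a' no-op, already exists): d = {'a': 8, 'b': 169}
After line 4 (get('d', 1) returns default since 'd' not in d): d = {'a': 8, 'b': 169, 'c': 1}

{'a': 8, 'b': 169, 'c': 1}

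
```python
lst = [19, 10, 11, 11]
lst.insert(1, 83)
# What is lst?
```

[19, 83, 10, 11, 11]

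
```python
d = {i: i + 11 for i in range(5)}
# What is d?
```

{0: 11, 1: 12, 2: 13, 3: 14, 4: 15}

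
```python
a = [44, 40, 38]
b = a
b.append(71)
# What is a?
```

After line 1: a = [44, 40, 38]
After line 2 (b = a is an alias, same object): a = [44, 40, 38], b = [44, 40, 38]
After line 3 (b.append mutates the shared list): a = [44, 40, 38, 71], b = [44, 40, 38, 71]

[44, 40, 38, 71]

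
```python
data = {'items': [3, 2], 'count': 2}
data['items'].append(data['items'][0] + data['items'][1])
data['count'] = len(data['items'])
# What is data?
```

After line 1: data = {'items': [3, 2], 'count': 2}
After line 2 (append 3 + 2 = 5): data = {'items': [3, 2, 5], 'count': 2}
After line 3 (count = len(items) = 3): data = {'items': [3, 2, 5], 'count': 3}

{'items': [3, 2, 5], 'count': 3}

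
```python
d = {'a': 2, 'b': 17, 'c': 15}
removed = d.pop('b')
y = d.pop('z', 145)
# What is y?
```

After line 1: d = {'a': 2, 'b': 17, 'c': 15}
After line 2 (pop 'b' returns 17): d = {'a': 2, 'c': 15}, removed = 17
After line 3 (pop 'z' missing, returns default 145): d = {'a': 2, 'c': 15}, y = 145

145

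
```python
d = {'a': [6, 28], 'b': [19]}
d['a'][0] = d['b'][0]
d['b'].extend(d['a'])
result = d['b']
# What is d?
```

After line 1: d = {'a': [6, 28], 'b': [19]}
After line 2 (a[0] = b[0] = 19): d = {'a': [19, 28], 'b': [19]}
After line 3 (b.extend(a) appends [19, 28]): d = {'a': [19, 28], 'b': [19, 19, 28]}
After line 4: result = d['b'] = [19, 19, 28]

{'a': [19, 28], 'b': [19, 19, 28]}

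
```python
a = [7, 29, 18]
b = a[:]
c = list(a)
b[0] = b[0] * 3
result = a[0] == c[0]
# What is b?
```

After line 1: a = [7, 29, 18]
After line 2 (b = a[:], copy): a = [7, 29, 18], b = [7, 29, 18]
After line 3 (c = list(a) is a copy, new object): c = [7, 29, 18]
After line 4 (b[0] = 7 * 3 = 21; only b mutates (copy)): a = [7, 29, 18], b = [21, 29, 18], c = [7, 29, 18]
After line 5 (a[0] = 7, c[0] = 7; result = True)

[21, 29, 18]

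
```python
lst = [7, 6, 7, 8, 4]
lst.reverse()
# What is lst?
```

[4, 8, 7, 6, 7]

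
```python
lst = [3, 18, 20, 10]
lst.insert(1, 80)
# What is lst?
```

[3, 80, 18, 20, 10]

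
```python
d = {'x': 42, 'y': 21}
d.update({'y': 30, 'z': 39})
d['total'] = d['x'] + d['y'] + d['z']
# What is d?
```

After line 1: d = {'x': 42, 'y': 21}
After line 2 (y overwritten, z added): d = {'x': 42, 'y': 30, 'z': 39}
After line 3 (total = 42 + 30 + 39 = 111): d = {'x': 42, 'y': 30, 'z': 39, 'total': 111}

{'x': 42, 'y': 30, 'z': 39, 'total': 111}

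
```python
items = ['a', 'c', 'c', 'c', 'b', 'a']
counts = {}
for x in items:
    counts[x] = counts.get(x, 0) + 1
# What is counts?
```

Initial: counts = {}, items = ['a', 'c', 'c', 'c', 'b', 'a']
See 'a': counts = {'a': 1}
See 'c': counts = {'a': 1, 'c': 1}
See 'c': counts = {'a': 1, 'c': 2}
See 'c': counts = {'a': 1, 'c': 3}
See 'b': counts = {'a': 1, 'c': 3, 'b': 1}
See 'a': counts = {'a': 2, 'c': 3, 'b': 1}

{'a': 2, 'c': 3, 'b': 1}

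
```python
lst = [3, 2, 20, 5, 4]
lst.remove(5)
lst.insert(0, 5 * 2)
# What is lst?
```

After line 1: lst = [3, 2, 20, 5, 4]
After line 2 (remove first 5): lst = [3, 2, 20, 4]
After line 3 (insert 10 at index 0): lst = [10, 3, 2, 20, 4]

[10, 3, 2, 20, 4]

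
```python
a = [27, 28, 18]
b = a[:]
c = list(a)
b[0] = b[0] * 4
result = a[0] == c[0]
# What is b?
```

After line 1: a = [27, 28, 18]
After line 2 (b = a[:], copy): a = [27, 28, 18], b = [27, 28, 18]
After line 3 (c = list(a) is a copy, new object): c = [27, 28, 18]
After line 4 (b[0] = 27 * 4 = 108; only b mutates (copy)): a = [27, 28, 18], b = [108, 28, 18], c = [27, 28, 18]
After line 5 (a[0] = 27, c[0] = 27; result = True)

[108, 28, 18]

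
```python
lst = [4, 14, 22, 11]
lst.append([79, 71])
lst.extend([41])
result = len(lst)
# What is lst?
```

After line 1: lst = [4, 14, 22, 11]
After line 2 (append adds [79, 71] as single element): lst = [4, 14, 22, 11, [79, 71]]
After line 3 (extend unpacks [41], adds 41): lst = [4, 14, 22, 11, [79, 71], 41]
After line 4: result = len(lst) = 6

[4, 14, 22, 11, [79, 71], 41]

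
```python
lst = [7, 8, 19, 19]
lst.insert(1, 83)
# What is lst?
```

[7, 83, 8, 19, 19]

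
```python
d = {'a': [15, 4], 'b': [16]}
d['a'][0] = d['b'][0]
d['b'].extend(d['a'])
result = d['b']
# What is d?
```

After line 1: d = {'a': [15, 4], 'b': [16]}
After line 2 (a[0] = b[0] = 16): d = {'a': [16, 4], 'b': [16]}
After line 3 (b.extend(a) appends [16, 4]): d = {'a': [16, 4], 'b': [16, 16, 4]}
After line 4: result = d['b'] = [16, 16, 4]

{'a': [16, 4], 'b': [16, 16, 4]}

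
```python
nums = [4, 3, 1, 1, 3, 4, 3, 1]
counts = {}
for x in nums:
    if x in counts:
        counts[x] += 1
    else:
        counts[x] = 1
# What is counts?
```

Initial: counts = {}, nums = [4, 3, 1, 1, 3, 4, 3, 1]
See 4: counts = {4: 1}
See 3: counts = {4: 1, 3: 1}
See 1: counts = {4: 1, 3: 1, 1: 1}
See 1: counts = {4: 1, 3: 1, 1: 2}
See 3: counts = {4: 1, 3: 2, 1: 2}
See 4: counts = {4: 2, 3: 2, 1: 2}
See 3: counts = {4: 2, 3: 3, 1: 2}
See 1: counts = {4: 2, 3: 3, 1: 3}

{4: 2, 3: 3, 1: 3}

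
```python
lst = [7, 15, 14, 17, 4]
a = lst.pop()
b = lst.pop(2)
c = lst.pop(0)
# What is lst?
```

After line 1: lst = [7, 15, 14, 17, 4]
After line 2 (pop() -> a = 4): lst = [7, 15, 14, 17]
After line 3 (pop(2) -> b = 14): lst = [7, 15, 17]
After line 4 (pop(0) -> c = 7): lst = [15, 17]

[15, 17]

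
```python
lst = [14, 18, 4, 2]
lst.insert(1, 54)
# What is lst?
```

[14, 54, 18, 4, 2]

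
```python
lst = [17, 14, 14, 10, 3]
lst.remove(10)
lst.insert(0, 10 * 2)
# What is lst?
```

After line 1: lst = [17, 14, 14, 10, 3]
After line 2 (remove first 10): lst = [17, 14, 14, 3]
After line 3 (insert 20 at index 0): lst = [20, 17, 14, 14, 3]

[20, 17, 14, 14, 3]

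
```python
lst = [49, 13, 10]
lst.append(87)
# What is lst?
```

[49, 13, 10, 87]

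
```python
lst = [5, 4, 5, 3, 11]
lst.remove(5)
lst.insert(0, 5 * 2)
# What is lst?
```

After line 1: lst = [5, 4, 5, 3, 11]
After line 2 (remove first 5): lst = [4, 5, 3, 11]
After line 3 (insert 10 at index 0): lst = [10, 4, 5, 3, 11]

[10, 4, 5, 3, 11]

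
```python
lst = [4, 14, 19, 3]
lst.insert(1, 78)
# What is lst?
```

[4, 78, 14, 19, 3]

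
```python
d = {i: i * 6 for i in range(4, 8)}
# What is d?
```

{4: 24, 5: 30, 6: 36, 7: 42}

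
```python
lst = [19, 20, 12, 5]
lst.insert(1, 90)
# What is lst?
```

[19, 90, 20, 12, 5]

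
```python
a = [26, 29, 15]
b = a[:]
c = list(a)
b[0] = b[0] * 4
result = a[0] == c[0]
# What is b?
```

After line 1: a = [26, 29, 15]
After line 2 (b = a[:], copy): a = [26, 29, 15], b = [26, 29, 15]
After line 3 (c = list(a) is a copy, new object): c = [26, 29, 15]
After line 4 (b[0] = 26 * 4 = 104; only b mutates (copy)): a = [26, 29, 15], b = [104, 29, 15], c = [26, 29, 15]
After line 5 (a[0] = 26, c[0] = 26; result = True)

[104, 29, 15]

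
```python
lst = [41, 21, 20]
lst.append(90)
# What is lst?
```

[41, 21, 20, 90]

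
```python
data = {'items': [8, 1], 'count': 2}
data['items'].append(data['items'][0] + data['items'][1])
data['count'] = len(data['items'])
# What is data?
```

After line 1: data = {'items': [8, 1], 'count': 2}
After line 2 (append 8 + 1 = 9): data = {'items': [8, 1, 9], 'count': 2}
After line 3 (count = len(items) = 3): data = {'items': [8, 1, 9], 'count': 3}

{'items': [8, 1, 9], 'count': 3}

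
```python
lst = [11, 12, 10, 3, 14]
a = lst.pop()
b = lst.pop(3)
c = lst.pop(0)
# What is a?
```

After line 1: lst = [11, 12, 10, 3, 14]
After line 2 (pop() -> a = 14): lst = [11, 12, 10, 3]
After line 3 (pop(3) -> b = 3): lst = [11, 12, 10]
After line 4 (pop(0) -> c = 11): lst = [12, 10]

14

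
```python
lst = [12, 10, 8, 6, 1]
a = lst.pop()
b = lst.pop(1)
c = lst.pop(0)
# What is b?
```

After line 1: lst = [12, 10, 8, 6, 1]
After line 2 (pop() -> a = 1): lst = [12, 10, 8, 6]
After line 3 (pop(1) -> b = 10): lst = [12, 8, 6]
After line 4 (pop(0) -> c = 12): lst = [8, 6]

10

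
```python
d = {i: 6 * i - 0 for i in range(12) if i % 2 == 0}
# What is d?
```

{0: 0, 2: 12, 4: 24, 6: 36, 8: 48, 10: 60}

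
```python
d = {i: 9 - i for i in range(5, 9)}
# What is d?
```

{5: 4, 6: 3, 7: 2, 8: 1}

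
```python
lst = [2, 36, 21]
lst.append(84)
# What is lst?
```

[2, 36, 21, 84]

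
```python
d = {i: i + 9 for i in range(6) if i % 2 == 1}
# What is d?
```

{1: 10, 3: 12, 5: 14}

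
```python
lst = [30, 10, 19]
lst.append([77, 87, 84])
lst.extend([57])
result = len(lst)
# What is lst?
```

After line 1: lst = [30, 10, 19]
After line 2 (append adds [77, 87, 84] as single element): lst = [30, 10, 19, [77, 87, 84]]
After line 3 (extend unpacks [57], adds 57): lst = [30, 10, 19, [77, 87, 84], 57]
After line 4: result = len(lst) = 5

[30, 10, 19, [77, 87, 84], 57]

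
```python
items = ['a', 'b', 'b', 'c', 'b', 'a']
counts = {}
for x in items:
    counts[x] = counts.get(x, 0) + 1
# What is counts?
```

Initial: counts = {}, items = ['a', 'b', 'b', 'c', 'b', 'a']
See 'a': counts = {'a': 1}
See 'b': counts = {'a': 1, 'b': 1}
See 'b': counts = {'a': 1, 'b': 2}
See 'c': counts = {'a': 1, 'b': 2, 'c': 1}
See 'b': counts = {'a': 1, 'b': 3, 'c': 1}
See 'a': counts = {'a': 2, 'b': 3, 'c': 1}

{'a': 2, 'b': 3, 'c': 1}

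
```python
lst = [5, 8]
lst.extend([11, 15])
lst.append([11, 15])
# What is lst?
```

After line 1: lst = [5, 8]
After line 2 (extend unpacks [11, 15]): lst = [5, 8, 11, 15]
After line 3 (append adds [11, 15] as single element): lst = [5, 8, 11, 15, [11, 15]]

[5, 8, 11, 15, [11, 15]]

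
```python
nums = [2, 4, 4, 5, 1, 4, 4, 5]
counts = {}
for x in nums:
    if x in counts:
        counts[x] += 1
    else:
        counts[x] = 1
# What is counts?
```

Initial: counts = {}, nums = [2, 4, 4, 5, 1, 4, 4, 5]
See 2: counts = {2: 1}
See 4: counts = {2: 1, 4: 1}
See 4: counts = {2: 1, 4: 2}
See 5: counts = {2: 1, 4: 2, 5: 1}
See 1: counts = {2: 1, 4: 2, 5: 1, 1: 1}
See 4: counts = {2: 1, 4: 3, 5: 1, 1: 1}
See 4: counts = {2: 1, 4: 4, 5: 1, 1: 1}
See 5: counts = {2: 1, 4: 4, 5: 2, 1: 1}

{2: 1, 4: 4, 5: 2, 1: 1}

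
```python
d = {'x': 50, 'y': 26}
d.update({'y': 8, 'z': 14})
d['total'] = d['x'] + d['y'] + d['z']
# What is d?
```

After line 1: d = {'x': 50, 'y': 26}
After line 2 (y overwritten, z added): d = {'x': 50, 'y': 8, 'z': 14}
After line 3 (total = 50 + 8 + 14 = 72): d = {'x': 50, 'y': 8, 'z': 14, 'total': 72}

{'x': 50, 'y': 8, 'z': 14, 'total': 72}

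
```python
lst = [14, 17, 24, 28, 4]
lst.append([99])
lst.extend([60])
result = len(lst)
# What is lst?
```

After line 1: lst = [14, 17, 24, 28, 4]
After line 2 (append adds [99] as single element): lst = [14, 17, 24, 28, 4, [99]]
After line 3 (extend unpacks [60], adds 60): lst = [14, 17, 24, 28, 4, [99], 60]
After line 4: result = len(lst) = 7

[14, 17, 24, 28, 4, [99], 60]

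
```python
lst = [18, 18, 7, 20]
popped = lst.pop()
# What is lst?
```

[18, 18, 7]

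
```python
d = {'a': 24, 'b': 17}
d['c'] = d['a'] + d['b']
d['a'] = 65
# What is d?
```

After line 1: d = {'a': 24, 'b': 17}
After line 2 (d['c'] = 24 + 17): d = {'a': 24, 'b': 17, 'c': 41}
After line 3: d = {'a': 65, 'b': 17, 'c': 41}

{'a': 65, 'b': 17, 'c': 41}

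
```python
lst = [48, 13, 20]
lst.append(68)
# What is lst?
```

[48, 13, 20, 68]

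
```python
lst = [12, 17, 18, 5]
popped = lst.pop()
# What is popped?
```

5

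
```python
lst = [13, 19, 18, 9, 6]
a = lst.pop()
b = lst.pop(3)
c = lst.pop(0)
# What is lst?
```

After line 1: lst = [13, 19, 18, 9, 6]
After line 2 (pop() -> a = 6): lst = [13, 19, 18, 9]
After line 3 (pop(3) -> b = 9): lst = [13, 19, 18]
After line 4 (pop(0) -> c = 13): lst = [19, 18]

[19, 18]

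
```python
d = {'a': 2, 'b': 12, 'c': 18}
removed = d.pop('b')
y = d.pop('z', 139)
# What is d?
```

After line 1: d = {'a': 2, 'b': 12, 'c': 18}
After line 2 (pop 'b' returns 12): d = {'a': 2, 'c': 18}, removed = 12
After line 3 (pop 'z' missing, returns default 139): d = {'a': 2, 'c': 18}, y = 139

{'a': 2, 'c': 18}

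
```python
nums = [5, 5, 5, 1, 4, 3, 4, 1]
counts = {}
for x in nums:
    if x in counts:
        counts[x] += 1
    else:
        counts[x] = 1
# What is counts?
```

Initial: counts = {}, nums = [5, 5, 5, 1, 4, 3, 4, 1]
See 5: counts = {5: 1}
See 5: counts = {5: 2}
See 5: counts = {5: 3}
See 1: counts = {5: 3, 1: 1}
See 4: counts = {5: 3, 1: 1, 4: 1}
See 3: counts = {5: 3, 1: 1, 4: 1, 3: 1}
See 4: counts = {5: 3, 1: 1, 4: 2, 3: 1}
See 1: counts = {5: 3, 1: 2, 4: 2, 3: 1}

{5: 3, 1: 2, 4: 2, 3: 1}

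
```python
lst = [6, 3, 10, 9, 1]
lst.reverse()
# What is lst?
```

[1, 9, 10, 3, 6]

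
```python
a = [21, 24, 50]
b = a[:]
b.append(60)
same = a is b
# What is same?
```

After line 1: a = [21, 24, 50]
After line 2 (b = a[:] is a shallow copy, new object): a = [21, 24, 50], b = [21, 24, 50]
After line 3 (append only mutates b): a = [21, 24, 50], b = [21, 24, 50, 60]
After line 4 (same = a is b; different objects -> False): same = False

False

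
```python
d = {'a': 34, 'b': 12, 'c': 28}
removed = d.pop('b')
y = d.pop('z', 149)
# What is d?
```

After line 1: d = {'a': 34, 'b': 12, 'c': 28}
After line 2 (pop 'b' returns 12): d = {'a': 34, 'c': 28}, removed = 12
After line 3 (pop 'z' missing, returns default 149): d = {'a': 34, 'c': 28}, y = 149

{'a': 34, 'c': 28}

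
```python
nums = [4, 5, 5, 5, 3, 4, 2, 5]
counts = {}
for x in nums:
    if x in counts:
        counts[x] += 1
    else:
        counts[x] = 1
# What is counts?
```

Initial: counts = {}, nums = [4, 5, 5, 5, 3, 4, 2, 5]
See 4: counts = {4: 1}
See 5: counts = {4: 1, 5: 1}
See 5: counts = {4: 1, 5: 2}
See 5: counts = {4: 1, 5: 3}
See 3: counts = {4: 1, 5: 3, 3: 1}
See 4: counts = {4: 2, 5: 3, 3: 1}
See 2: counts = {4: 2, 5: 3, 3: 1, 2: 1}
See 5: counts = {4: 2, 5: 4, 3: 1, 2: 1}

{4: 2, 5: 4, 3: 1, 2: 1}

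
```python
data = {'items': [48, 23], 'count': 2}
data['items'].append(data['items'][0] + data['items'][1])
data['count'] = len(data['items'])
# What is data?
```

After line 1: data = {'items': [48, 23], 'count': 2}
After line 2 (append 48 + 23 = 71): data = {'items': [48, 23, 71], 'count': 2}
After line 3 (count = len(items) = 3): data = {'items': [48, 23, 71], 'count': 3}

{'items': [48, 23, 71], 'count': 3}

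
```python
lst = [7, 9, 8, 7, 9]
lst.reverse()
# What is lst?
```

[9, 7, 8, 9, 7]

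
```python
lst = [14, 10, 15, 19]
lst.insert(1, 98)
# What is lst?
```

[14, 98, 10, 15, 19]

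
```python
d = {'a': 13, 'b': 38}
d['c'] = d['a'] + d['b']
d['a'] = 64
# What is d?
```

After line 1: d = {'a': 13, 'b': 38}
After line 2 (d['c'] = 13 + 38): d = {'a': 13, 'b': 38, 'c': 51}
After line 3: d = {'a': 64, 'b': 38, 'c': 51}

{'a': 64, 'b': 38, 'c': 51}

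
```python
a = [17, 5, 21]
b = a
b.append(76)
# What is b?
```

After line 1: a = [17, 5, 21]
After line 2 (b = a is an alias, same object): a = [17, 5, 21], b = [17, 5, 21]
After line 3 (b.append mutates the shared list): a = [17, 5, 21, 76], b = [17, 5, 21, 76]

[17, 5, 21, 76]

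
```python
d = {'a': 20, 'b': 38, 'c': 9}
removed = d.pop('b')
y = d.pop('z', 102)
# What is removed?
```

After line 1: d = {'a': 20, 'b': 38, 'c': 9}
After line 2 (pop 'b' returns 38): d = {'a': 20, 'c': 9}, removed = 38
After line 3 (pop 'z' missing, returns default 102): d = {'a': 20, 'c': 9}, y = 102

38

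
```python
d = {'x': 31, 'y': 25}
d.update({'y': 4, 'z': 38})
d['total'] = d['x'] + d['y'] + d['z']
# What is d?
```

After line 1: d = {'x': 31, 'y': 25}
After line 2 (y overwritten, z added): d = {'x': 31, 'y': 4, 'z': 38}
After line 3 (total = 31 + 4 + 38 = 73): d = {'x': 31, 'y': 4, 'z': 38, 'total': 73}

{'x': 31, 'y': 4, 'z': 38, 'total': 73}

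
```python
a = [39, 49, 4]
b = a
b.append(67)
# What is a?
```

After line 1: a = [39, 49, 4]
After line 2 (b = a is an alias, same object): a = [39, 49, 4], b = [39, 49, 4]
After line 3 (b.append mutates the shared list): a = [39, 49, 4, 67], b = [39, 49, 4, 67]

[39, 49, 4, 67]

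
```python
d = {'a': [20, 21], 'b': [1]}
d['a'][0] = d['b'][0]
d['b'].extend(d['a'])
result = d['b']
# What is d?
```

After line 1: d = {'a': [20, 21], 'b': [1]}
After line 2 (a[0] = b[0] = 1): d = {'a': [1, 21], 'b': [1]}
After line 3 (b.extend(a) appends [1, 21]): d = {'a': [1, 21], 'b': [1, 1, 21]}
After line 4: result = d['b'] = [1, 1, 21]

{'a': [1, 21], 'b': [1, 1, 21]}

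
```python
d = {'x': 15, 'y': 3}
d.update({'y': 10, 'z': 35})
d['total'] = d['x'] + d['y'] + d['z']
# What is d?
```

After line 1: d = {'x': 15, 'y': 3}
After line 2 (y overwritten, z added): d = {'x': 15, 'y': 10, 'z': 35}
After line 3 (total = 15 + 10 + 35 = 60): d = {'x': 15, 'y': 10, 'z': 35, 'total': 60}

{'x': 15, 'y': 10, 'z': 35, 'total': 60}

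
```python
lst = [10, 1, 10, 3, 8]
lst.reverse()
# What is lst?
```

[8, 3, 10, 1, 10]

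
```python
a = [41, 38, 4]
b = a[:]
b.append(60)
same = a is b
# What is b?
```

After line 1: a = [41, 38, 4]
After line 2 (b = a[:] is a shallow copy, new object): a = [41, 38, 4], b = [41, 38, 4]
After line 3 (append only mutates b): a = [41, 38, 4], b = [41, 38, 4, 60]
After line 4 (same = a is b; different objects -> False): same = False

[41, 38, 4, 60]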